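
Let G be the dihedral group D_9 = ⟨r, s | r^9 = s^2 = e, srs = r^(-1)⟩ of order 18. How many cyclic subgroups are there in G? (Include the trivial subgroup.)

A cyclic subgroup of order d is generated by each of its φ(d) elements of order d, so the cyclic subgroups of order d number (#elements of order d)/φ(d).
Cyclic subgroups by order — order 1: 1; order 2: 9; order 3: 1; order 9: 1.
Total: 12.

12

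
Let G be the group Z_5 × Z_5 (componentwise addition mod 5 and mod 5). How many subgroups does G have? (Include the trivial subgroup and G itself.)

8

|G| = 25, so by Lagrange every subgroup order divides 25. Divisors: 1, 5, 25.
Subgroups by order — order 1: 1; order 5: 6; order 25: 1.
Total: 1 + 6 + 1 = 8.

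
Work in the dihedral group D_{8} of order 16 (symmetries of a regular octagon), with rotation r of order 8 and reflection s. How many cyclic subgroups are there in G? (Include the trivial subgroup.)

Group the elements of G by the cyclic subgroup they generate; each cyclic subgroup of order d accounts for φ(d) elements.
Cyclic subgroups by order — order 1: 1; order 2: 9; order 4: 1; order 8: 1.
Total: 12.

12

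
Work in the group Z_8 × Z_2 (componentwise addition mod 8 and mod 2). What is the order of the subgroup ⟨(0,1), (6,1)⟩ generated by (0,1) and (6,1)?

8

|⟨(0,1)⟩| = 2 and |⟨(6,1)⟩| = 4, so |H| is a multiple of lcm(2, 4) = 4 and divides |G| = 16.
Closing under the operation: H = {(0,0), (0,1), (2,0), (2,1), (4,0), (4,1), (6,0), (6,1)}, so |H| = 8.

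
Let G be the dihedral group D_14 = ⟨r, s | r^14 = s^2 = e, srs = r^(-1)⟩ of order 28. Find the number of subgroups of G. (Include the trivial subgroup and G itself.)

28

|G| = 28, so by Lagrange every subgroup order divides 28. Divisors: 1, 2, 4, 7, 14, 28.
Subgroups by order — order 1: 1; order 2: 15; order 4: 7; order 7: 1; order 14: 3; order 28: 1.
Total: 1 + 15 + 7 + 1 + 3 + 1 = 28.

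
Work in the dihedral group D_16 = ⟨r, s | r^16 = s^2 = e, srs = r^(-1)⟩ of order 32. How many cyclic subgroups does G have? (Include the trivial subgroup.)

21

Group the elements of G by the cyclic subgroup they generate; each cyclic subgroup of order d accounts for φ(d) elements.
Cyclic subgroups by order — order 1: 1; order 2: 17; order 4: 1; order 8: 1; order 16: 1.
Total: 21.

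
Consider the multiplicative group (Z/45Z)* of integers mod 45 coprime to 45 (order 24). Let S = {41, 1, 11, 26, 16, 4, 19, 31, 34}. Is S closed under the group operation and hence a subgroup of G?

No

|S| = 9 does not divide |G| = 24, so by Lagrange S is not a subgroup.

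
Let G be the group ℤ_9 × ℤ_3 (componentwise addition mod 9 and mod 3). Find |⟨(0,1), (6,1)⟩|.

|⟨(0,1)⟩| = 3 and |⟨(6,1)⟩| = 3, so |H| is a multiple of lcm(3, 3) = 3 and divides |G| = 27.
Closing under the operation: H = {(0,0), (0,1), (0,2), (3,0), (3,1), (3,2), (6,0), (6,1), (6,2)}, so |H| = 9.

9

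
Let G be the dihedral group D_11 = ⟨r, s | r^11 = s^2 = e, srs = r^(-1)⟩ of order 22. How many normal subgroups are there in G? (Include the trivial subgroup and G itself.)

3

G has 14 subgroups. Checking conjugation-invariance by order — order 1: 1/1 normal; order 2: 0/11 normal; order 11: 1/1 normal; order 22: 1/1 normal.
Total normal subgroups: 3.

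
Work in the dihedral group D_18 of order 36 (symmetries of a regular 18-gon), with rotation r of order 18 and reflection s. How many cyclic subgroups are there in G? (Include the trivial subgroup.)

24

Group the elements of G by the cyclic subgroup they generate; each cyclic subgroup of order d accounts for φ(d) elements.
Cyclic subgroups by order — order 1: 1; order 2: 19; order 3: 1; order 6: 1; order 9: 1; order 18: 1.
Total: 24.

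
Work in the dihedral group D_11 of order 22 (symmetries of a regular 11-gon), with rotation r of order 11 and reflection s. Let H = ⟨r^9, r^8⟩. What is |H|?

|⟨r^9⟩| = 11 and |⟨r^8⟩| = 11, so |H| is a multiple of lcm(11, 11) = 11 and divides |G| = 22.
Closing under the operation: H = {e, r, r^2, r^3, r^4, r^5, r^6, r^7, r^8, r^9, r^10}, so |H| = 11.

11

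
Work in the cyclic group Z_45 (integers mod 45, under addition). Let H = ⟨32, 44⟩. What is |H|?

|⟨32⟩| = 45 and |⟨44⟩| = 45, so |H| is a multiple of lcm(45, 45) = 45 and divides |G| = 45.
Closing {32, 44} under the group operation gives all of G, so |H| = 45.

45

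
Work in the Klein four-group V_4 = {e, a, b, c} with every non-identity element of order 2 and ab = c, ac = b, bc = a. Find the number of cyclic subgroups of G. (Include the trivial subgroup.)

Group the elements of G by the cyclic subgroup they generate; each cyclic subgroup of order d accounts for φ(d) elements.
Cyclic subgroups by order — order 1: 1; order 2: 3.
Total: 4.

4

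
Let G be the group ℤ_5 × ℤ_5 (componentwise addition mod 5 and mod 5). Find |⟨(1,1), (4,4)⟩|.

5

|⟨(1,1)⟩| = 5 and |⟨(4,4)⟩| = 5, so |H| is a multiple of lcm(5, 5) = 5 and divides |G| = 25.
Closing under the operation: H = {(0,0), (1,1), (2,2), (3,3), (4,4)}, so |H| = 5.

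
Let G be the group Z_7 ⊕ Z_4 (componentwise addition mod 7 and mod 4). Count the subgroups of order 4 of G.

1

|G| = 28 and 4 | 28, so subgroups of order 4 are possible by Lagrange.
The subgroups of order 4 are: {(0,0), (0,1), (0,2), (0,3)}.
So G has 1 subgroup of order 4.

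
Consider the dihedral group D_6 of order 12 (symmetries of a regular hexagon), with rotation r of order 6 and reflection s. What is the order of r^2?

Computing powers of r^2: the smallest k with (r^2)^k = e is k = 3.

3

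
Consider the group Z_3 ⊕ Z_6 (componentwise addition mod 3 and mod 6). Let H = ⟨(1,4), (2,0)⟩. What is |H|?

|⟨(1,4)⟩| = 3 and |⟨(2,0)⟩| = 3, so |H| is a multiple of lcm(3, 3) = 3 and divides |G| = 18.
Closing under the operation: H = {(0,0), (0,2), (0,4), (1,0), (1,2), (1,4), (2,0), (2,2), (2,4)}, so |H| = 9.

9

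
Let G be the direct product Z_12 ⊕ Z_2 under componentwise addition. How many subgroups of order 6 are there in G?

3

|G| = 24 and 6 | 24, so subgroups of order 6 are possible by Lagrange.
The subgroups of order 6 are: {(0,0), (0,1), (4,0), (4,1), (8,0), (8,1)}; {(0,0), (2,0), (4,0), (6,0), (8,0), (10,0)}; {(0,0), (2,1), (4,0), (6,1), (8,0), (10,1)}.
So G has 3 subgroups of order 6.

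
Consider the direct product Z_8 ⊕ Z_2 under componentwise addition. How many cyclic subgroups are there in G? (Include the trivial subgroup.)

A cyclic subgroup of order d is generated by each of its φ(d) elements of order d, so the cyclic subgroups of order d number (#elements of order d)/φ(d).
Cyclic subgroups by order — order 1: 1; order 2: 3; order 4: 2; order 8: 2.
Total: 8.

8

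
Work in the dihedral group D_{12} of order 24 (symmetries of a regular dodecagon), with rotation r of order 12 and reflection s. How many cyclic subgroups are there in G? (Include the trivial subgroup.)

18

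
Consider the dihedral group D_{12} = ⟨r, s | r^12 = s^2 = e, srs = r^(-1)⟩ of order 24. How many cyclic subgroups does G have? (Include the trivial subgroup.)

18

Each element a generates a cyclic subgroup ⟨a⟩; distinct elements may generate the same one (a cyclic group of order d has φ(d) generators).
Cyclic subgroups by order — order 1: 1; order 2: 13; order 3: 1; order 4: 1; order 6: 1; order 12: 1.
Total: 18.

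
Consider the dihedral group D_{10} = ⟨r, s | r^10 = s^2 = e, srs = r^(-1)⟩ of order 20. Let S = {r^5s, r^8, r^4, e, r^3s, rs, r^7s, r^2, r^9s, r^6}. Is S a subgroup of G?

Yes

|S| = 10 divides |G| = 20, consistent with Lagrange.
S contains the identity, every element's inverse is in S, and S is closed under ·: it is a subgroup.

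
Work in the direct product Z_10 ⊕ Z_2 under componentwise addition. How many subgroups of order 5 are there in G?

|G| = 20 and 5 | 20, so subgroups of order 5 are possible by Lagrange.
The subgroups of order 5 are: {(0,0), (2,0), (4,0), (6,0), (8,0)}.
So G has 1 subgroup of order 5.

1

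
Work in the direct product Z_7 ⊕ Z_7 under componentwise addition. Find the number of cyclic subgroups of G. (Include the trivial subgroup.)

9

Each element a generates a cyclic subgroup ⟨a⟩; distinct elements may generate the same one (a cyclic group of order d has φ(d) generators).
Cyclic subgroups by order — order 1: 1; order 7: 8.
Total: 9.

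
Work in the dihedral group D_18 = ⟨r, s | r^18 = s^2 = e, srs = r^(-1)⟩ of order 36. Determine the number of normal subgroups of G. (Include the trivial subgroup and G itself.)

9

G has 45 subgroups. Checking conjugation-invariance by order — order 1: 1/1 normal; order 2: 1/19 normal; order 3: 1/1 normal; order 4: 0/9 normal; order 6: 1/7 normal; order 9: 1/1 normal; order 12: 0/3 normal; order 18: 3/3 normal; order 36: 1/1 normal.
Total normal subgroups: 9.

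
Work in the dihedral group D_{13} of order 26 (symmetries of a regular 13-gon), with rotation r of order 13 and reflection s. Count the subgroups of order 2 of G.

13

|G| = 26 and 2 | 26, so subgroups of order 2 are possible by Lagrange.
The subgroups of order 2 are: {e, r^10s}; {e, r^11s}; {e, r^12s}; {e, r^2s}; … (13 in all).
So G has 13 subgroups of order 2.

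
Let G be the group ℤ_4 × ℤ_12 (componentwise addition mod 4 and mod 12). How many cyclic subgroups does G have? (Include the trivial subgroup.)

20

A cyclic subgroup of order d is generated by each of its φ(d) elements of order d, so the cyclic subgroups of order d number (#elements of order d)/φ(d).
Cyclic subgroups by order — order 1: 1; order 2: 3; order 3: 1; order 4: 6; order 6: 3; order 12: 6.
Total: 20.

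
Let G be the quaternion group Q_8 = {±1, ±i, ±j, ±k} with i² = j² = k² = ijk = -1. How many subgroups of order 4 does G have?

3

|G| = 8 and 4 | 8, so subgroups of order 4 are possible by Lagrange.
The subgroups of order 4 are: {1, -1, i, -i}; {1, -1, j, -j}; {1, -1, k, -k}.
So G has 3 subgroups of order 4.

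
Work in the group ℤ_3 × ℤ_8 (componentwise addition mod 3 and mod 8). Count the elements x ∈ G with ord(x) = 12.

4

An element (a,b) has order lcm(ord(a), ord(b)); count pairs with lcm equal to 12.
Enumerating gives 4 such elements.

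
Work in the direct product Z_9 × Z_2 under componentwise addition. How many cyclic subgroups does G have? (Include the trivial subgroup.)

A cyclic subgroup of order d is generated by each of its φ(d) elements of order d, so the cyclic subgroups of order d number (#elements of order d)/φ(d).
Cyclic subgroups by order — order 1: 1; order 2: 1; order 3: 1; order 6: 1; order 9: 1; order 18: 1.
Total: 6.

6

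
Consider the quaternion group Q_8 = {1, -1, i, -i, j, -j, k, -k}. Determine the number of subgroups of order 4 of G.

|G| = 8 and 4 | 8, so subgroups of order 4 are possible by Lagrange.
The subgroups of order 4 are: {1, -1, i, -i}; {1, -1, j, -j}; {1, -1, k, -k}.
So G has 3 subgroups of order 4.

3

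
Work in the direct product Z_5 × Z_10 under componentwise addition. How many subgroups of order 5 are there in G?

6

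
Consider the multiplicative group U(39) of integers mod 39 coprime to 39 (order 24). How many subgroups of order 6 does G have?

3

|G| = 24 and 6 | 24, so subgroups of order 6 are possible by Lagrange.
The subgroups of order 6 are: {1, 4, 10, 16, 22, 25}; {1, 14, 16, 22, 29, 35}; {1, 16, 17, 22, 23, 38}.
So G has 3 subgroups of order 6.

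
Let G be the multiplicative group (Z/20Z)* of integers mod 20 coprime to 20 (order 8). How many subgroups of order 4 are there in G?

3

|G| = 8 and 4 | 8, so subgroups of order 4 are possible by Lagrange.
The subgroups of order 4 are: {1, 9, 11, 19}; {1, 9, 13, 17}; {1, 3, 7, 9}.
So G has 3 subgroups of order 4.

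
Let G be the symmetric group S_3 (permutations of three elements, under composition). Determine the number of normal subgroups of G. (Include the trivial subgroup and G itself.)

G has 6 subgroups. Checking conjugation-invariance by order — order 1: 1/1 normal; order 2: 0/3 normal; order 3: 1/1 normal; order 6: 1/1 normal.
Total normal subgroups: 3.

3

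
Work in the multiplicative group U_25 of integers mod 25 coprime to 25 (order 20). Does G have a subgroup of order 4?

4 | 20. A subgroup of order 4 is {1, 7, 18, 24}.

Yes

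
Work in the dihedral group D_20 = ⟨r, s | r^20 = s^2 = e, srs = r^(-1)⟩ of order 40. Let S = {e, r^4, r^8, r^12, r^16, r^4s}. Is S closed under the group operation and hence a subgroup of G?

No

|S| = 6 does not divide |G| = 40, so by Lagrange S is not a subgroup.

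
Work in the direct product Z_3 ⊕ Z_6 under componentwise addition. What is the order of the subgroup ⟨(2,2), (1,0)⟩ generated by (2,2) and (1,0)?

|⟨(2,2)⟩| = 3 and |⟨(1,0)⟩| = 3, so |H| is a multiple of lcm(3, 3) = 3 and divides |G| = 18.
Closing under the operation: H = {(0,0), (0,2), (0,4), (1,0), (1,2), (1,4), (2,0), (2,2), (2,4)}, so |H| = 9.

9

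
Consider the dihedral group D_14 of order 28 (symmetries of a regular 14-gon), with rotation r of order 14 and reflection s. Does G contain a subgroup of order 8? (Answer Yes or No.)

No

8 does not divide |G| = 28, so by Lagrange no subgroup of order 8 exists.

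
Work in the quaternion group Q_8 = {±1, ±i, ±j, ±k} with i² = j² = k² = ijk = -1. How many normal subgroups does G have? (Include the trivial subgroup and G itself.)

G has 6 subgroups. Checking conjugation-invariance by order — order 1: 1/1 normal; order 2: 1/1 normal; order 4: 3/3 normal; order 8: 1/1 normal.
Total normal subgroups: 6.

6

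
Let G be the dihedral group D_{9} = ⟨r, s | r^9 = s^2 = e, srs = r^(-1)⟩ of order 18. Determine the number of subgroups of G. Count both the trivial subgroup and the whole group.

|G| = 18, so by Lagrange every subgroup order divides 18. Divisors: 1, 2, 3, 6, 9, 18.
Subgroups by order — order 1: 1; order 2: 9; order 3: 1; order 6: 3; order 9: 1; order 18: 1.
Total: 1 + 9 + 1 + 3 + 1 + 1 = 16.

16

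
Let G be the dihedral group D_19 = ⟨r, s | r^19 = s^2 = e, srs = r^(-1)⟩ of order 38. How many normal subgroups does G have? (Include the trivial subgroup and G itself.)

3

G has 22 subgroups. Checking conjugation-invariance by order — order 1: 1/1 normal; order 2: 0/19 normal; order 19: 1/1 normal; order 38: 1/1 normal.
Total normal subgroups: 3.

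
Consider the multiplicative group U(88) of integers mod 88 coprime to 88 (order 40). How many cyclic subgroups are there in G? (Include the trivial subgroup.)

16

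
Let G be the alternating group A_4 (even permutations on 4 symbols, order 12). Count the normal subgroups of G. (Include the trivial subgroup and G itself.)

G has 10 subgroups. Checking conjugation-invariance by order — order 1: 1/1 normal; order 2: 0/3 normal; order 3: 0/4 normal; order 4: 1/1 normal; order 12: 1/1 normal.
Total normal subgroups: 3.

3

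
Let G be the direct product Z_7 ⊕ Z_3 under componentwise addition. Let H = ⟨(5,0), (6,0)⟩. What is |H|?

7

|⟨(5,0)⟩| = 7 and |⟨(6,0)⟩| = 7, so |H| is a multiple of lcm(7, 7) = 7 and divides |G| = 21.
Closing under the operation: H = {(0,0), (1,0), (2,0), (3,0), (4,0), (5,0), (6,0)}, so |H| = 7.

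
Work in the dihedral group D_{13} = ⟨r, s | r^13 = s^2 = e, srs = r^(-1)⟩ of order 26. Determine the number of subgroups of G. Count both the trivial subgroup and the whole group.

|G| = 26, so by Lagrange every subgroup order divides 26. Divisors: 1, 2, 13, 26.
Subgroups by order — order 1: 1; order 2: 13; order 13: 1; order 26: 1.
Total: 1 + 13 + 1 + 1 = 16.

16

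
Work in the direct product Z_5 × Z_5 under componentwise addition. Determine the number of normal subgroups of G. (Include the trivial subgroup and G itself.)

G is abelian, so every subgroup is normal.
G has 8 subgroups in total, hence 8 normal subgroups.

8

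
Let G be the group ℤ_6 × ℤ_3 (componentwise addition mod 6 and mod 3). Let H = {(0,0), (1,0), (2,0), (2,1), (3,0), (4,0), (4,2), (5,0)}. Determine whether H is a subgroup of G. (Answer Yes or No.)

No

|H| = 8 does not divide |G| = 18, so by Lagrange H is not a subgroup.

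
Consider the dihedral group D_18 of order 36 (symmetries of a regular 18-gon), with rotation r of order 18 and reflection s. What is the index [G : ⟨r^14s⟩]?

|⟨r^14s⟩| = 2 and |G| = 36.
By Lagrange, [G : H] = |G|/|H| = 36/2 = 18.

18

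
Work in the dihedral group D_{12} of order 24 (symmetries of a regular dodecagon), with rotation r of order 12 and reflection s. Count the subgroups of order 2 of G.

|G| = 24 and 2 | 24, so subgroups of order 2 are possible by Lagrange.
The subgroups of order 2 are: {e, r^10s}; {e, r^11s}; {e, r^2s}; {e, r^3s}; … (13 in all).
So G has 13 subgroups of order 2.

13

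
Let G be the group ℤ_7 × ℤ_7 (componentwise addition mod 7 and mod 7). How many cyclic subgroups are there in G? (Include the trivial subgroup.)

A cyclic subgroup of order d is generated by each of its φ(d) elements of order d, so the cyclic subgroups of order d number (#elements of order d)/φ(d).
Cyclic subgroups by order — order 1: 1; order 7: 8.
Total: 9.

9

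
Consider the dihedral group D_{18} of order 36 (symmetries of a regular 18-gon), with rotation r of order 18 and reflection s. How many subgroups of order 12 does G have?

3

|G| = 36 and 12 | 36, so subgroups of order 12 are possible by Lagrange.
The subgroups of order 12 are: {e, r^3, r^6, r^9, r^12, r^15, rs, r^4s, r^7s, r^10s, r^13s, r^16s}; {e, r^3, r^6, r^9, r^12, r^15, r^2s, r^5s, r^8s, r^11s, r^14s, r^17s}; {e, r^3, r^6, r^9, r^12, r^15, s, r^3s, r^6s, r^9s, r^12s, r^15s}.
So G has 3 subgroups of order 12.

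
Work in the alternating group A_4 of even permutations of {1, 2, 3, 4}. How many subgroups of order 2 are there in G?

|G| = 12 and 2 | 12, so subgroups of order 2 are possible by Lagrange.
The subgroups of order 2 are: {e, (1 2)(3 4)}; {e, (1 3)(2 4)}; {e, (1 4)(2 3)}.
So G has 3 subgroups of order 2.

3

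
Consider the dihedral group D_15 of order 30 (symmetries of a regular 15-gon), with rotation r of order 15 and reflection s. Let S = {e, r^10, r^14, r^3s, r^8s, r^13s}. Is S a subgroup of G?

r^10 ∈ S but its inverse r^5 ∉ S, so S is not a subgroup.

No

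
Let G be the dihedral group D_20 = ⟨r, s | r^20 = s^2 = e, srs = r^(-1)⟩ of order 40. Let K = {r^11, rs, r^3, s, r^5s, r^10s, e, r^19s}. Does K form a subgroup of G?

r^11 ∈ K but its inverse r^9 ∉ K, so K is not a subgroup.

No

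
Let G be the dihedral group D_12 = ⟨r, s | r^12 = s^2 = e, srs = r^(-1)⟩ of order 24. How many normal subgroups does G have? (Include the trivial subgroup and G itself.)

G has 34 subgroups. Checking conjugation-invariance by order — order 1: 1/1 normal; order 2: 1/13 normal; order 3: 1/1 normal; order 4: 1/7 normal; order 6: 1/5 normal; order 8: 0/3 normal; order 12: 3/3 normal; order 24: 1/1 normal.
Total normal subgroups: 9.

9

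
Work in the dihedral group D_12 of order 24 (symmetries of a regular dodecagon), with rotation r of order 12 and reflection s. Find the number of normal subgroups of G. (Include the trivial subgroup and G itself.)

9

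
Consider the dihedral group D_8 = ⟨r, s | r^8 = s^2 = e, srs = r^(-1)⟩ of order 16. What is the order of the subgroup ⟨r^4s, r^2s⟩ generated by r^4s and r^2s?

|⟨r^4s⟩| = 2 and |⟨r^2s⟩| = 2, so |H| is a multiple of lcm(2, 2) = 2 and divides |G| = 16.
Closing under the operation: H = {e, r^2, r^4, r^6, s, r^2s, r^4s, r^6s}, so |H| = 8.

8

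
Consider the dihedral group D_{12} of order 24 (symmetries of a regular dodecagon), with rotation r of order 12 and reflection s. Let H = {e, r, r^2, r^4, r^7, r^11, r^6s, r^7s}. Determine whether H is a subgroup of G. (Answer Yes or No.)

No

r^4 ∈ H but its inverse r^8 ∉ H, so H is not a subgroup.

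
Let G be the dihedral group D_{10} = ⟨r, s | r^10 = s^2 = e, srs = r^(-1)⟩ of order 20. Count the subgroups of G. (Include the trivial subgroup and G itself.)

|G| = 20, so by Lagrange every subgroup order divides 20. Divisors: 1, 2, 4, 5, 10, 20.
Subgroups by order — order 1: 1; order 2: 11; order 4: 5; order 5: 1; order 10: 3; order 20: 1.
Total: 1 + 11 + 5 + 1 + 3 + 1 = 22.

22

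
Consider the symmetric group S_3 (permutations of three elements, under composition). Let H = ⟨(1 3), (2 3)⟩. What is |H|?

|⟨(1 3)⟩| = 2 and |⟨(2 3)⟩| = 2, so |H| is a multiple of lcm(2, 2) = 2 and divides |G| = 6.
Closing {(1 3), (2 3)} under the group operation gives all of G, so |H| = 6.

6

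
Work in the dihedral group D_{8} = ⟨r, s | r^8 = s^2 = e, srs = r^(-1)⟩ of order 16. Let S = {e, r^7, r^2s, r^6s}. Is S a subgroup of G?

No

r^7 ∈ S but its inverse r ∉ S, so S is not a subgroup.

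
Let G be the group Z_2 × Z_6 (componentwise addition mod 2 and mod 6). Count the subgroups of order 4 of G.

|G| = 12 and 4 | 12, so subgroups of order 4 are possible by Lagrange.
The subgroups of order 4 are: {(0,0), (0,3), (1,0), (1,3)}.
So G has 1 subgroup of order 4.

1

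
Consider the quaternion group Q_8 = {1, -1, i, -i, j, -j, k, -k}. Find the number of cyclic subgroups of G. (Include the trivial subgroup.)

A cyclic subgroup of order d is generated by each of its φ(d) elements of order d, so the cyclic subgroups of order d number (#elements of order d)/φ(d).
Cyclic subgroups by order — order 1: 1; order 2: 1; order 4: 3.
Total: 5.

5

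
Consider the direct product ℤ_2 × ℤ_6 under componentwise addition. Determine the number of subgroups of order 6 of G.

3

|G| = 12 and 6 | 12, so subgroups of order 6 are possible by Lagrange.
The subgroups of order 6 are: {(0,0), (0,1), (0,2), (0,3), (0,4), (0,5)}; {(0,0), (0,2), (0,4), (1,0), (1,2), (1,4)}; {(0,0), (0,2), (0,4), (1,1), (1,3), (1,5)}.
So G has 3 subgroups of order 6.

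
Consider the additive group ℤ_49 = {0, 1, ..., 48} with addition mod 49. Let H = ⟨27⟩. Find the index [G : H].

|⟨27⟩| = 49 and |G| = 49.
By Lagrange, [G : H] = |G|/|H| = 49/49 = 1.

1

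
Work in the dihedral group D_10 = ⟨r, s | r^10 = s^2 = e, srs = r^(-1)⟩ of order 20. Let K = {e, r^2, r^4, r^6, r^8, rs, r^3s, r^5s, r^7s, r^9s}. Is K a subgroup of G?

Yes

|K| = 10 divides |G| = 20, consistent with Lagrange.
K contains the identity, every element's inverse is in K, and K is closed under ·: it is a subgroup.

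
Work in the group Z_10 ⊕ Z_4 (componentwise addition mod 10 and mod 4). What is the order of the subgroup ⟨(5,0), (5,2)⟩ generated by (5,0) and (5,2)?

4

|⟨(5,0)⟩| = 2 and |⟨(5,2)⟩| = 2, so |H| is a multiple of lcm(2, 2) = 2 and divides |G| = 40.
Closing under the operation: H = {(0,0), (0,2), (5,0), (5,2)}, so |H| = 4.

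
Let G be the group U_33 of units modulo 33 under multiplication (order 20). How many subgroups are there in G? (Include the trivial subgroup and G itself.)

|G| = 20, so by Lagrange every subgroup order divides 20. Divisors: 1, 2, 4, 5, 10, 20.
Subgroups by order — order 1: 1; order 2: 3; order 4: 1; order 5: 1; order 10: 3; order 20: 1.
Total: 1 + 3 + 1 + 1 + 3 + 1 = 10.

10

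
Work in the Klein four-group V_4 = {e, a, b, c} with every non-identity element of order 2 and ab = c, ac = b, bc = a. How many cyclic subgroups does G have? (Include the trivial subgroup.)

Group the elements of G by the cyclic subgroup they generate; each cyclic subgroup of order d accounts for φ(d) elements.
Cyclic subgroups by order — order 1: 1; order 2: 3.
Total: 4.

4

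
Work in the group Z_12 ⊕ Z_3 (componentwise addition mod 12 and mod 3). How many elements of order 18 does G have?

0

An element (a,b) has order lcm(ord(a), ord(b)); count pairs with lcm equal to 18.
Enumerating gives 0 such elements.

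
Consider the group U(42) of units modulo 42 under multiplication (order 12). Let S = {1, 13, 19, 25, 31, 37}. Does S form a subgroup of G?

Yes

|S| = 6 divides |G| = 12, consistent with Lagrange.
S contains the identity, every element's inverse is in S, and S is closed under ·: it is a subgroup.
In fact S = ⟨19⟩.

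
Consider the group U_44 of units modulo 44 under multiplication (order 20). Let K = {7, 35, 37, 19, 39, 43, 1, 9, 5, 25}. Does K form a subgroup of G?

|K| = 10 divides |G| = 20, consistent with Lagrange.
K contains the identity, every element's inverse is in K, and K is closed under ·: it is a subgroup.
In fact K = ⟨35⟩.

Yes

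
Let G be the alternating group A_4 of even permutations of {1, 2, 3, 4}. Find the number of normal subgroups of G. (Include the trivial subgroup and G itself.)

G has 10 subgroups. Checking conjugation-invariance by order — order 1: 1/1 normal; order 2: 0/3 normal; order 3: 0/4 normal; order 4: 1/1 normal; order 12: 1/1 normal.
Total normal subgroups: 3.

3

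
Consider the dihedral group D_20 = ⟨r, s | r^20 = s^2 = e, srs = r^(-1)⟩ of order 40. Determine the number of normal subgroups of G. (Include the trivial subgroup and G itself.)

9

G has 48 subgroups. Checking conjugation-invariance by order — order 1: 1/1 normal; order 2: 1/21 normal; order 4: 1/11 normal; order 5: 1/1 normal; order 8: 0/5 normal; order 10: 1/5 normal; order 20: 3/3 normal; order 40: 1/1 normal.
Total normal subgroups: 9.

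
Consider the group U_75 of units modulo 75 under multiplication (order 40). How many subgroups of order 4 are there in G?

3

|G| = 40 and 4 | 40, so subgroups of order 4 are possible by Lagrange.
The subgroups of order 4 are: {1, 26, 49, 74}; {1, 32, 49, 68}; {1, 7, 43, 49}.
So G has 3 subgroups of order 4.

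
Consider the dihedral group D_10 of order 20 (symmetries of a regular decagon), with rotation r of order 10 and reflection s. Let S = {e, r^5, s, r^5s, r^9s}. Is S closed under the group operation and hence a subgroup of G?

Closure fails: s · r^9s = r ∉ S. So S is not a subgroup.

No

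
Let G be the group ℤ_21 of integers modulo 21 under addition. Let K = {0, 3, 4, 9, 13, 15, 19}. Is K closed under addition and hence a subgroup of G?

No

3 ∈ K but its inverse 18 ∉ K, so K is not a subgroup.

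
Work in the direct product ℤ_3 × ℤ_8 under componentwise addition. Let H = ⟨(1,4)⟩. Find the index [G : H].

4

|⟨(1,4)⟩| = 6 and |G| = 24.
By Lagrange, [G : H] = |G|/|H| = 24/6 = 4.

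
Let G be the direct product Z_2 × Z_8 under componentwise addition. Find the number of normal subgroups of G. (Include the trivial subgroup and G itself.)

11

G is abelian, so every subgroup is normal.
G has 11 subgroups in total, hence 11 normal subgroups.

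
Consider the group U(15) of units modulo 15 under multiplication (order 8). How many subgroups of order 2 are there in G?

|G| = 8 and 2 | 8, so subgroups of order 2 are possible by Lagrange.
The subgroups of order 2 are: {1, 11}; {1, 14}; {1, 4}.
So G has 3 subgroups of order 2.

3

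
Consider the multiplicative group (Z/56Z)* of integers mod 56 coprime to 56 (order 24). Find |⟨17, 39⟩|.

12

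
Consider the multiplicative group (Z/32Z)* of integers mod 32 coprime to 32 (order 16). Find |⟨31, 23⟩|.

|⟨31⟩| = 2 and |⟨23⟩| = 4, so |H| is a multiple of lcm(2, 4) = 4 and divides |G| = 16.
Closing under the operation: H = {1, 7, 9, 15, 17, 23, 25, 31}, so |H| = 8.

8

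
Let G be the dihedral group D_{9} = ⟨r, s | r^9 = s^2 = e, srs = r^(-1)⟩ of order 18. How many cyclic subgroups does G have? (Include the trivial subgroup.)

A cyclic subgroup of order d is generated by each of its φ(d) elements of order d, so the cyclic subgroups of order d number (#elements of order d)/φ(d).
Cyclic subgroups by order — order 1: 1; order 2: 9; order 3: 1; order 9: 1.
Total: 12.

12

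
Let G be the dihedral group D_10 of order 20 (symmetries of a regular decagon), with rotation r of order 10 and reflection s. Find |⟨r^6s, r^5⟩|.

|⟨r^6s⟩| = 2 and |⟨r^5⟩| = 2, so |H| is a multiple of lcm(2, 2) = 2 and divides |G| = 20.
Closing under the operation: H = {e, r^5, rs, r^6s}, so |H| = 4.

4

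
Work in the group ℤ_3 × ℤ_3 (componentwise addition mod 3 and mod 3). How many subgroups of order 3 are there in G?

|G| = 9 and 3 | 9, so subgroups of order 3 are possible by Lagrange.
The subgroups of order 3 are: {(0,0), (0,1), (0,2)}; {(0,0), (1,0), (2,0)}; {(0,0), (1,1), (2,2)}; {(0,0), (1,2), (2,1)}.
So G has 4 subgroups of order 3.

4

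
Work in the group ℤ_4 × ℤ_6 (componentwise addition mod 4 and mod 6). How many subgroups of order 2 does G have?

3

|G| = 24 and 2 | 24, so subgroups of order 2 are possible by Lagrange.
The subgroups of order 2 are: {(0,0), (0,3)}; {(0,0), (2,0)}; {(0,0), (2,3)}.
So G has 3 subgroups of order 2.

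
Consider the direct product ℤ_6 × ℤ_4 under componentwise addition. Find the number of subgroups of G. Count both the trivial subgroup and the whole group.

|G| = 24, so by Lagrange every subgroup order divides 24. Divisors: 1, 2, 3, 4, 6, 8, 12, 24.
Subgroups by order — order 1: 1; order 2: 3; order 3: 1; order 4: 3; order 6: 3; order 8: 1; order 12: 3; order 24: 1.
Total: 1 + 3 + 1 + 3 + 3 + 1 + 3 + 1 = 16.

16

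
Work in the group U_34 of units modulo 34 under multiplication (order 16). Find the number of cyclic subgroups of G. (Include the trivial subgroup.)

Each element a generates a cyclic subgroup ⟨a⟩; distinct elements may generate the same one (a cyclic group of order d has φ(d) generators).
Cyclic subgroups by order — order 1: 1; order 2: 1; order 4: 1; order 8: 1; order 16: 1.
Total: 5.

5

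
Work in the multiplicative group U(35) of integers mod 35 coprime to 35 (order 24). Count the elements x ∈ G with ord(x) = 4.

4

The elements of order 4 are: 8, 13, 22, 27.
That's 4.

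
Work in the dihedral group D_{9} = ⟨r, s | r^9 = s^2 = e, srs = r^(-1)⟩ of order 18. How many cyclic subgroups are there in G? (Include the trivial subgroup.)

Each element a generates a cyclic subgroup ⟨a⟩; distinct elements may generate the same one (a cyclic group of order d has φ(d) generators).
Cyclic subgroups by order — order 1: 1; order 2: 9; order 3: 1; order 9: 1.
Total: 12.

12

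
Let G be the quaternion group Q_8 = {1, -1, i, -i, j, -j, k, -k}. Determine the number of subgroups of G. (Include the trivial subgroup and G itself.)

|G| = 8, so by Lagrange every subgroup order divides 8. Divisors: 1, 2, 4, 8.
Subgroups by order — order 1: 1; order 2: 1; order 4: 3; order 8: 1.
Total: 1 + 1 + 3 + 1 = 6.

6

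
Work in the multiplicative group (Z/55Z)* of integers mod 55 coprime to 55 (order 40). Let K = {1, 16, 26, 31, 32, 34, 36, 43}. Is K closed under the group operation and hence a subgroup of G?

No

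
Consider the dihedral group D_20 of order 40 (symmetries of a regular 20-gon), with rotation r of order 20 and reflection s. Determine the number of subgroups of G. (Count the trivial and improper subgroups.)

48

|G| = 40, so by Lagrange every subgroup order divides 40. Divisors: 1, 2, 4, 5, 8, 10, 20, 40.
Subgroups by order — order 1: 1; order 2: 21; order 4: 11; order 5: 1; order 8: 5; order 10: 5; order 20: 3; order 40: 1.
Total: 1 + 21 + 11 + 1 + 5 + 5 + 3 + 1 = 48.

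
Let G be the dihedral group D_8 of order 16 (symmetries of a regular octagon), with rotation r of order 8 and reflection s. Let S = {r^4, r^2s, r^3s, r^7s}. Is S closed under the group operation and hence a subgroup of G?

No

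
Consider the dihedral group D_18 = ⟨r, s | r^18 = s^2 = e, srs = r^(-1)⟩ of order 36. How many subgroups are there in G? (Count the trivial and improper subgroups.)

|G| = 36, so by Lagrange every subgroup order divides 36. Divisors: 1, 2, 3, 4, 6, 9, 12, 18, 36.
Subgroups by order — order 1: 1; order 2: 19; order 3: 1; order 4: 9; order 6: 7; order 9: 1; order 12: 3; order 18: 3; order 36: 1.
Total: 1 + 19 + 1 + 9 + 7 + 1 + 3 + 3 + 1 = 45.

45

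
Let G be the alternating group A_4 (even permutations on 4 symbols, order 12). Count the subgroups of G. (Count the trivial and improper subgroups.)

10

|G| = 12, so by Lagrange every subgroup order divides 12. Divisors: 1, 2, 3, 4, 6, 12.
Subgroups by order — order 1: 1; order 2: 3; order 3: 4; order 4: 1; order 6: 0; order 12: 1.
Total: 1 + 3 + 4 + 1 + 0 + 1 = 10.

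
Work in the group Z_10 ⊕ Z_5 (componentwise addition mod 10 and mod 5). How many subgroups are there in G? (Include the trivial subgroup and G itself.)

|G| = 50, so by Lagrange every subgroup order divides 50. Divisors: 1, 2, 5, 10, 25, 50.
Subgroups by order — order 1: 1; order 2: 1; order 5: 6; order 10: 6; order 25: 1; order 50: 1.
Total: 1 + 1 + 6 + 6 + 1 + 1 = 16.

16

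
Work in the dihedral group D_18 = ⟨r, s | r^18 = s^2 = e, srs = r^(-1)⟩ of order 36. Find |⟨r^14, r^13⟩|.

|⟨r^14⟩| = 9 and |⟨r^13⟩| = 18, so |H| is a multiple of lcm(9, 18) = 18 and divides |G| = 36.
Closing under the operation: H = {e, r, r^2, r^3, r^4, r^5, r^6, r^7, r^8, r^9, r^10, r^11, r^12, r^13, r^14, r^15, r^16, r^17}, so |H| = 18.

18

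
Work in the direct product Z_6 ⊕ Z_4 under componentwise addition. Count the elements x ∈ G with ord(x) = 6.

An element (a,b) has order lcm(ord(a), ord(b)); count pairs with lcm equal to 6.
Enumerating gives 6 such elements.

6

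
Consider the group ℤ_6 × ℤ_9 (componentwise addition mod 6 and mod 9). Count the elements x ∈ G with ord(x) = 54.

0

An element (a,b) has order lcm(ord(a), ord(b)); count pairs with lcm equal to 54.
Enumerating gives 0 such elements.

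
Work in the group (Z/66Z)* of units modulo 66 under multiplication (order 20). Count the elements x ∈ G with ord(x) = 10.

Enumerating element orders in G gives 12 elements of order 10.

12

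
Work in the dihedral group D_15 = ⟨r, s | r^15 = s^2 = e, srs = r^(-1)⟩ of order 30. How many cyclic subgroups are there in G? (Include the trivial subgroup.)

Each element a generates a cyclic subgroup ⟨a⟩; distinct elements may generate the same one (a cyclic group of order d has φ(d) generators).
Cyclic subgroups by order — order 1: 1; order 2: 15; order 3: 1; order 5: 1; order 15: 1.
Total: 19.

19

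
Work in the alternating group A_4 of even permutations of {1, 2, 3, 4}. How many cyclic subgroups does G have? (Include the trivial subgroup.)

8

Each element a generates a cyclic subgroup ⟨a⟩; distinct elements may generate the same one (a cyclic group of order d has φ(d) generators).
Cyclic subgroups by order — order 1: 1; order 2: 3; order 3: 4.
Total: 8.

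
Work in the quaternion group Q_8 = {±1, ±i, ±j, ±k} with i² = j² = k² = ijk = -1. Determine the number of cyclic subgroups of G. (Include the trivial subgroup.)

Each element a generates a cyclic subgroup ⟨a⟩; distinct elements may generate the same one (a cyclic group of order d has φ(d) generators).
Cyclic subgroups by order — order 1: 1; order 2: 1; order 4: 3.
Total: 5.

5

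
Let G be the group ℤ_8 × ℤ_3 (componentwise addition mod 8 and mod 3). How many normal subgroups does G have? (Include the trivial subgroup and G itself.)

8

G is abelian, so every subgroup is normal.
G has 8 subgroups in total, hence 8 normal subgroups.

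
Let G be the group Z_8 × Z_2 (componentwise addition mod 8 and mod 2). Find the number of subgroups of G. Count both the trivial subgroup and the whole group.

11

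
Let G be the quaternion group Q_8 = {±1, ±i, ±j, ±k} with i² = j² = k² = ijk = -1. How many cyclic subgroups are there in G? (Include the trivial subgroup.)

A cyclic subgroup of order d is generated by each of its φ(d) elements of order d, so the cyclic subgroups of order d number (#elements of order d)/φ(d).
Cyclic subgroups by order — order 1: 1; order 2: 1; order 4: 3.
Total: 5.

5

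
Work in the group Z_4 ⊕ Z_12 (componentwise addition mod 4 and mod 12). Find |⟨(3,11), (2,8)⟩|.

|⟨(3,11)⟩| = 12 and |⟨(2,8)⟩| = 6, so |H| is a multiple of lcm(12, 6) = 12 and divides |G| = 48.
Closing under the operation: H = {(0,0), (0,2), (0,4), (0,6), (0,8), (0,10), (1,1), (1,3), (1,5), (1,7), (1,9), (1,11), (2,0), (2,2), (2,4), (2,6), (2,8), (2,10), (3,1), (3,3), (3,5), (3,7), (3,9), (3,11)}, so |H| = 24.

24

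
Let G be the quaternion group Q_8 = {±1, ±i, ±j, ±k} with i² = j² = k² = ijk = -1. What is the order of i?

4

Computing powers of i: the smallest k with (i)^k = e is k = 4.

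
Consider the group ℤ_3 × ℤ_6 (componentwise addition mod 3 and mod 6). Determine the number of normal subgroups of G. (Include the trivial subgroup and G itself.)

12

G is abelian, so every subgroup is normal.
G has 12 subgroups in total, hence 12 normal subgroups.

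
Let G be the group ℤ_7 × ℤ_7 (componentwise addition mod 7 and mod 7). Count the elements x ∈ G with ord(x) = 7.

48

An element (a,b) has order lcm(ord(a), ord(b)); count pairs with lcm equal to 7.
Enumerating gives 48 such elements.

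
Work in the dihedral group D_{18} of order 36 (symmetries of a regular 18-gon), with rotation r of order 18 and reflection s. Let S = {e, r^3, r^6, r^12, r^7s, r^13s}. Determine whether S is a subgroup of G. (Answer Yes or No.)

No

r^3 ∈ S but its inverse r^15 ∉ S, so S is not a subgroup.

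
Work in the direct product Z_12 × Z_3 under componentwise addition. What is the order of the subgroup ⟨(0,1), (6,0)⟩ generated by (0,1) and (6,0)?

6

|⟨(0,1)⟩| = 3 and |⟨(6,0)⟩| = 2, so |H| is a multiple of lcm(3, 2) = 6 and divides |G| = 36.
Closing under the operation: H = {(0,0), (0,1), (0,2), (6,0), (6,1), (6,2)}, so |H| = 6.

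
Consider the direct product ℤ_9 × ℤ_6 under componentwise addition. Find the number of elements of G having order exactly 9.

An element (a,b) has order lcm(ord(a), ord(b)); count pairs with lcm equal to 9.
Enumerating gives 18 such elements.

18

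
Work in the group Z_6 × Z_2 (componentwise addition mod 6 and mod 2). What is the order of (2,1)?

6

The order of (2,1) in Z_6 × Z_2 is lcm(ord(2) in Z_6, ord(1) in Z_2).
ord(2) = 3 and ord(1) = 2, so |⟨(2,1)⟩| = lcm(3, 2) = 6.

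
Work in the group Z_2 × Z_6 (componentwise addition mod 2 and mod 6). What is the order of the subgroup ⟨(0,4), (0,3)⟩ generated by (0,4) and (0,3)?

|⟨(0,4)⟩| = 3 and |⟨(0,3)⟩| = 2, so |H| is a multiple of lcm(3, 2) = 6 and divides |G| = 12.
Closing under the operation: H = {(0,0), (0,1), (0,2), (0,3), (0,4), (0,5)}, so |H| = 6.

6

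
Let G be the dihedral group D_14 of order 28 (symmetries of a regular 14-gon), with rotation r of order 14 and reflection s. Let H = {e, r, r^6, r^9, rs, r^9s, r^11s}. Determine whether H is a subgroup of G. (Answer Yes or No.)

No

r^9 ∈ H but its inverse r^5 ∉ H, so H is not a subgroup.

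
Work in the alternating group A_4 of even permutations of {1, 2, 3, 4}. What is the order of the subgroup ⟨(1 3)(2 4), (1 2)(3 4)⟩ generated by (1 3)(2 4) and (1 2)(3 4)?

4

|⟨(1 3)(2 4)⟩| = 2 and |⟨(1 2)(3 4)⟩| = 2, so |H| is a multiple of lcm(2, 2) = 2 and divides |G| = 12.
Closing under the operation: H = {e, (1 2)(3 4), (1 3)(2 4), (1 4)(2 3)}, so |H| = 4.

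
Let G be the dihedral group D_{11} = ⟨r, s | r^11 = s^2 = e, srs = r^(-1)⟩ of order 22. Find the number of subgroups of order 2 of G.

|G| = 22 and 2 | 22, so subgroups of order 2 are possible by Lagrange.
The subgroups of order 2 are: {e, r^10s}; {e, r^2s}; {e, r^3s}; {e, r^4s}; … (11 in all).
So G has 11 subgroups of order 2.

11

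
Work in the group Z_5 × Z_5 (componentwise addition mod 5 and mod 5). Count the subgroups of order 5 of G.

6

|G| = 25 and 5 | 25, so subgroups of order 5 are possible by Lagrange.
The subgroups of order 5 are: {(0,0), (0,1), (0,2), (0,3), (0,4)}; {(0,0), (1,0), (2,0), (3,0), (4,0)}; {(0,0), (1,1), (2,2), (3,3), (4,4)}; {(0,0), (1,2), (2,4), (3,1), (4,3)}; … (6 in all).
So G has 6 subgroups of order 5.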